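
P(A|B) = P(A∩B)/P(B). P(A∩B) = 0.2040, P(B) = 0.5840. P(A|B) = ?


P(A|B) = 0.2040/0.5840 = 0.3493

P(A|B) = 0.3493


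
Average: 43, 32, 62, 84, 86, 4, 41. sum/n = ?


Sum = 43 + 32 + 62 + 84 + 86 + 4 + 41 = 352
n = 7
Mean = 352/7 = 50.2857

Mean = 50.2857


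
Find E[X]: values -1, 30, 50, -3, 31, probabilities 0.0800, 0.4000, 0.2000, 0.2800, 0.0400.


E[X] = -1*0.0800 + 30*0.4000 + 50*0.2000 - 3*0.2800 + 31*0.0400
= -0.0800 + 12.0000 + 10.0000 - 0.8400 + 1.2400
= 22.3200

E[X] = 22.3200


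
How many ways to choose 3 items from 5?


C(5,3) = 5!/(3! × 2!)
= 120/(6 × 2)
= 10

C(5,3) = 10


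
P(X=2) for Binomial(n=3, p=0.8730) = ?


C(3,2) = 3
p^2 = 0.762129
(1-p)^1 = 0.127000
P = 3 * 0.762129 * 0.127000 = 0.2904

P(X=2) = 0.2904


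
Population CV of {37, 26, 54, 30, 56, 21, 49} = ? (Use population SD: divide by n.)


Mean = 39.0000
SD = 13.0494
CV = (13.0494/39.0000)*100 = 33.4599%

CV = 33.4599%


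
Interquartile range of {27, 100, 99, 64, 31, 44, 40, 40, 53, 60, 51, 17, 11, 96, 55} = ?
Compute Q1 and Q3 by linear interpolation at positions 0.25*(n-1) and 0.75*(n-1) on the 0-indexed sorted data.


Sorted: 11, 17, 27, 31, 40, 40, 44, 51, 53, 55, 60, 64, 96, 99, 100
Q1 (25th %ile) = 35.5000
Q3 (75th %ile) = 62.0000
IQR = 62.0000 - 35.5000 = 26.5000

IQR = 26.5000


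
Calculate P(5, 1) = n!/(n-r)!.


P(5,1) = 5!/4!
= 120/24
= 5

P(5,1) = 5


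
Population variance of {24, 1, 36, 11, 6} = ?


Mean = 15.6000
Squared deviations: 70.5600, 213.1600, 416.1600, 21.1600, 92.1600
Sum = 813.2000
Variance = 813.2000/5 = 162.6400

Variance = 162.6400


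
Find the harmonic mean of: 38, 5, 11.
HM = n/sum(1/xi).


Sum of reciprocals = 1/38 + 1/5 + 1/11 = 0.317225
HM = 3/0.317225 = 9.4570

HM = 9.4570


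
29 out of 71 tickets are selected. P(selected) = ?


P = 29/71 = 0.4085

P = 0.4085


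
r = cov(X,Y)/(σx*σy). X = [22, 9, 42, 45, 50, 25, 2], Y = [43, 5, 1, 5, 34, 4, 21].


Mean X = 27.8571, Mean Y = 16.1429
SD X = 17.116647, SD Y = 15.532717
Cov = -6.836735
r = -6.836735/(17.116647*15.532717) = -0.0257

r = -0.0257


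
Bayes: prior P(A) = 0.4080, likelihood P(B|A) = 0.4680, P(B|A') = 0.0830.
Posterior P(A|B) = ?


P(B) = P(B|A)*P(A) + P(B|A')*P(A')
= 0.4680*0.4080 + 0.0830*0.5920
= 0.190944 + 0.049136 = 0.240080
P(A|B) = 0.190944/0.240080 = 0.7953

P(A|B) = 0.7953


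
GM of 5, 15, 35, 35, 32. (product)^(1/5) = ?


Product = 5 × 15 × 35 × 35 × 32 = 2940000
GM = 2940000^(1/5) = 19.6639

GM = 19.6639


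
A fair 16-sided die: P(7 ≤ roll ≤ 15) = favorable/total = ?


Favorable outcomes (7 ≤ roll ≤ 15): 9
Total outcomes = 16
P = 9/16 = 0.5625

P = 0.5625


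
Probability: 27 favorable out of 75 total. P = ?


P = 27/75 = 0.3600

P = 0.3600


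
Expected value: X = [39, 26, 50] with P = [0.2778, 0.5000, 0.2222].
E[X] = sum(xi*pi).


E[X] = 39*0.2778 + 26*0.5000 + 50*0.2222
= 10.8342 + 13.0000 + 11.1100
= 34.9442

E[X] = 34.9442


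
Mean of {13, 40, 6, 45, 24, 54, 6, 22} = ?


Sum = 13 + 40 + 6 + 45 + 24 + 54 + 6 + 22 = 210
n = 8
Mean = 210/8 = 26.2500

Mean = 26.2500


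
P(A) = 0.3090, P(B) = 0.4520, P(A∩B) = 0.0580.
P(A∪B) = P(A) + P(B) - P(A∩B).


P(A∪B) = 0.3090 + 0.4520 - 0.0580
= 0.7610 - 0.0580
= 0.7030

P(A∪B) = 0.7030


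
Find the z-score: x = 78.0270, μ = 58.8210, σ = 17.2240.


z = (78.0270 - 58.8210)/17.2240
= 19.2060/17.2240
= 1.1151

z = 1.1151


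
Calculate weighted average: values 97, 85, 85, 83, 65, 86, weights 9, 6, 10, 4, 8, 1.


Numerator = 97*9 + 85*6 + 85*10 + 83*4 + 65*8 + 86*1 = 3171
Denominator = 9 + 6 + 10 + 4 + 8 + 1 = 38
WM = 3171/38 = 83.4474

WM = 83.4474


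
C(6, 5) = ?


C(6,5) = 6!/(5! × 1!)
= 720/(120 × 1)
= 6

C(6,5) = 6


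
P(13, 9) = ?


P(13,9) = 13!/4!
= 6227020800/24
= 259459200

P(13,9) = 259459200


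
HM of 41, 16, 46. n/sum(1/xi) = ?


Sum of reciprocals = 1/41 + 1/16 + 1/46 = 0.108629
HM = 3/0.108629 = 27.6168

HM = 27.6168


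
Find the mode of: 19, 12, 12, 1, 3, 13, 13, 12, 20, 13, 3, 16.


Frequencies: 1:1, 3:2, 12:3, 13:3, 16:1, 19:1, 20:1
Max frequency = 3
Mode = 12, 13

Mode = 12, 13


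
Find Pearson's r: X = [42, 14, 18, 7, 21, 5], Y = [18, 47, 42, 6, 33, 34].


Mean X = 17.8333, Mean Y = 30.0000
SD X = 12.184918, SD Y = 14.011900
Cov = -22.500000
r = -22.500000/(12.184918*14.011900) = -0.1318

r = -0.1318


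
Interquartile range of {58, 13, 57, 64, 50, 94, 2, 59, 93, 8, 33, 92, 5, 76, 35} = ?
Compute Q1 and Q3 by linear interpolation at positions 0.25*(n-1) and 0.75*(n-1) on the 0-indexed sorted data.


Sorted: 2, 5, 8, 13, 33, 35, 50, 57, 58, 59, 64, 76, 92, 93, 94
Q1 (25th %ile) = 23.0000
Q3 (75th %ile) = 70.0000
IQR = 70.0000 - 23.0000 = 47.0000

IQR = 47.0000


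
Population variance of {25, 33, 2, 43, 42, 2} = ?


Mean = 24.5000
Squared deviations: 0.2500, 72.2500, 506.2500, 342.2500, 306.2500, 506.2500
Sum = 1733.5000
Variance = 1733.5000/6 = 288.9167

Variance = 288.9167


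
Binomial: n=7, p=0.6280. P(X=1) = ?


C(7,1) = 7
p^1 = 0.628000
(1-p)^6 = 0.002650
P = 7 * 0.628000 * 0.002650 = 0.0116

P(X=1) = 0.0116


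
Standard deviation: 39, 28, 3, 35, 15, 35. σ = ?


Mean = 25.8333
Variance = 164.1389
SD = sqrt(164.1389) = 12.8117

SD = 12.8117


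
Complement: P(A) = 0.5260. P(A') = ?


P(not A) = 1 - 0.5260 = 0.4740

P(not A) = 0.4740


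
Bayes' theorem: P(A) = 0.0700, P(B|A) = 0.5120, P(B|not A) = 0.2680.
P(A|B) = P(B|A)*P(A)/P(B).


P(B) = P(B|A)*P(A) + P(B|A')*P(A')
= 0.5120*0.0700 + 0.2680*0.9300
= 0.035840 + 0.249240 = 0.285080
P(A|B) = 0.035840/0.285080 = 0.1257

P(A|B) = 0.1257


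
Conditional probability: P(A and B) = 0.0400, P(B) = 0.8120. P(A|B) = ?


P(A|B) = 0.0400/0.8120 = 0.0493

P(A|B) = 0.0493


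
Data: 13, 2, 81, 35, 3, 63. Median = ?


Sorted: 2, 3, 13, 35, 63, 81
n = 6 (even)
Middle values: 13 and 35
Median = (13+35)/2 = 24.0000

Median = 24.0000


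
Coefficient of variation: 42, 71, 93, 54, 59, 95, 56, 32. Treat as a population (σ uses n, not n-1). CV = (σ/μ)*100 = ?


Mean = 62.7500
SD = 21.0223
CV = (21.0223/62.7500)*100 = 33.5017%

CV = 33.5017%


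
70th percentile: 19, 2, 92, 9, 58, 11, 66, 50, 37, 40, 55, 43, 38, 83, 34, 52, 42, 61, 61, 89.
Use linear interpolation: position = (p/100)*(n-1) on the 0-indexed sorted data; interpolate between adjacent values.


Sorted: 2, 9, 11, 19, 34, 37, 38, 40, 42, 43, 50, 52, 55, 58, 61, 61, 66, 83, 89, 92
n = 20
Index = 70/100 * 19 = 13.3000
Lower = data[13] = 58, Upper = data[14] = 61
P70 = 58 + 0.3000*(3) = 58.9000

P70 = 58.9000


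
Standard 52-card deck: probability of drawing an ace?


4 aces in 52 cards
P = 4/52 = 0.0769

P = 0.0769


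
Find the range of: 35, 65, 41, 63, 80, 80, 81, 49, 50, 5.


Max = 81, Min = 5
Range = 81 - 5 = 76

Range = 76


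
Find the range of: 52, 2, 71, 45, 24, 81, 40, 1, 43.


Max = 81, Min = 1
Range = 81 - 1 = 80

Range = 80


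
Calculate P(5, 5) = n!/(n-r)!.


P(5,5) = 5!/0!
= 120/1
= 120

P(5,5) = 120


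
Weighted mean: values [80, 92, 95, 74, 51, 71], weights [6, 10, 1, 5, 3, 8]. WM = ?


Numerator = 80*6 + 92*10 + 95*1 + 74*5 + 51*3 + 71*8 = 2586
Denominator = 6 + 10 + 1 + 5 + 3 + 8 = 33
WM = 2586/33 = 78.3636

WM = 78.3636


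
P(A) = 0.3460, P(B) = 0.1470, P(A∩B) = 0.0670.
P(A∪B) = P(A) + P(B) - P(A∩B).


P(A∪B) = 0.3460 + 0.1470 - 0.0670
= 0.4930 - 0.0670
= 0.4260

P(A∪B) = 0.4260


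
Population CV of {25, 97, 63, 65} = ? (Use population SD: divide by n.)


Mean = 62.5000
SD = 25.5098
CV = (25.5098/62.5000)*100 = 40.8157%

CV = 40.8157%


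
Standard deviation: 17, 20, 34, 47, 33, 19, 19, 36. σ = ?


Mean = 28.1250
Variance = 104.1094
SD = sqrt(104.1094) = 10.2034

SD = 10.2034


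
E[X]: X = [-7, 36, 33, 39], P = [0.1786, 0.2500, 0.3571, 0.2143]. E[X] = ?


E[X] = -7*0.1786 + 36*0.2500 + 33*0.3571 + 39*0.2143
= -1.2502 + 9.0000 + 11.7843 + 8.3577
= 27.8918

E[X] = 27.8918


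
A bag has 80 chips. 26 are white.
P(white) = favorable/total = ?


P = 26/80 = 0.3250

P = 0.3250


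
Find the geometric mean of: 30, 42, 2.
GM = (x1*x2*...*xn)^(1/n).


Product = 30 × 42 × 2 = 2520
GM = 2520^(1/3) = 13.6082

GM = 13.6082


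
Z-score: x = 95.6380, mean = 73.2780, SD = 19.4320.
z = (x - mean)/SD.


z = (95.6380 - 73.2780)/19.4320
= 22.3600/19.4320
= 1.1507

z = 1.1507


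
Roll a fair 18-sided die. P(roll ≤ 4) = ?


Favorable outcomes (roll ≤ 4): 4
Total outcomes = 18
P = 4/18 = 0.2222

P = 0.2222


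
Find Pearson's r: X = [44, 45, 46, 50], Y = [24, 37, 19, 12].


Mean X = 46.2500, Mean Y = 23.0000
SD X = 2.277608, SD Y = 9.137833
Cov = -15.000000
r = -15.000000/(2.277608*9.137833) = -0.7207

r = -0.7207


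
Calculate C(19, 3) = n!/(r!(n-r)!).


C(19,3) = 19!/(3! × 16!)
= 121645100408832000/(6 × 20922789888000)
= 969

C(19,3) = 969


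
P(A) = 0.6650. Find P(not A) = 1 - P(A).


P(not A) = 1 - 0.6650 = 0.3350

P(not A) = 0.3350


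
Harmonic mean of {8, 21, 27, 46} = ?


Sum of reciprocals = 1/8 + 1/21 + 1/27 + 1/46 = 0.231395
HM = 4/0.231395 = 17.2864

HM = 17.2864


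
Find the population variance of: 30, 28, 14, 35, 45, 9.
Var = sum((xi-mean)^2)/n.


Mean = 26.8333
Squared deviations: 10.0278, 1.3611, 164.6944, 66.6944, 330.0278, 318.0278
Sum = 890.8333
Variance = 890.8333/6 = 148.4722

Variance = 148.4722


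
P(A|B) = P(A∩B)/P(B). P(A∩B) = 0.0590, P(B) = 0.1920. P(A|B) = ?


P(A|B) = 0.0590/0.1920 = 0.3073

P(A|B) = 0.3073


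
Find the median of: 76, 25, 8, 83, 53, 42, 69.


Sorted: 8, 25, 42, 53, 69, 76, 83
n = 7 (odd)
Middle value = 53

Median = 53


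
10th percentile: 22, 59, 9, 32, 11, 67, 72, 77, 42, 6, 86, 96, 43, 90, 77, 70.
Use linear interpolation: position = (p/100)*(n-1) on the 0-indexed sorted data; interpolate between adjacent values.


Sorted: 6, 9, 11, 22, 32, 42, 43, 59, 67, 70, 72, 77, 77, 86, 90, 96
n = 16
Index = 10/100 * 15 = 1.5000
Lower = data[1] = 9, Upper = data[2] = 11
P10 = 9 + 0.5000*(2) = 10.0000

P10 = 10.0000


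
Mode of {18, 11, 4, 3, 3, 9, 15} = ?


Frequencies: 3:2, 4:1, 9:1, 11:1, 15:1, 18:1
Max frequency = 2
Mode = 3

Mode = 3


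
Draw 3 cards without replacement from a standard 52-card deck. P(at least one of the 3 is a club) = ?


P(at least one) = 1 - P(none)
P(none) = (39/52) × (38/51) × (37/50) = 0.413529
P(at least one) = 1 - 0.413529 = 0.5865

P = 0.5865


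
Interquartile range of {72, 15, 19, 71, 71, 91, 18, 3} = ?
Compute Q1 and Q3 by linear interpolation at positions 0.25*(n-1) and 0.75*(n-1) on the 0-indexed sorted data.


Sorted: 3, 15, 18, 19, 71, 71, 72, 91
Q1 (25th %ile) = 17.2500
Q3 (75th %ile) = 71.2500
IQR = 71.2500 - 17.2500 = 54.0000

IQR = 54.0000


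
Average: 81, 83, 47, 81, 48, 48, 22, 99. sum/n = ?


Sum = 81 + 83 + 47 + 81 + 48 + 48 + 22 + 99 = 509
n = 8
Mean = 509/8 = 63.6250

Mean = 63.6250


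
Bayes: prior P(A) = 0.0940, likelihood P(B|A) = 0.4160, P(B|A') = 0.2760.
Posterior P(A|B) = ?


P(B) = P(B|A)*P(A) + P(B|A')*P(A')
= 0.4160*0.0940 + 0.2760*0.9060
= 0.039104 + 0.250056 = 0.289160
P(A|B) = 0.039104/0.289160 = 0.1352

P(A|B) = 0.1352


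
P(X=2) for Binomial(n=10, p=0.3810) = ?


C(10,2) = 45
p^2 = 0.145161
(1-p)^8 = 0.021554
P = 45 * 0.145161 * 0.021554 = 0.1408

P(X=2) = 0.1408


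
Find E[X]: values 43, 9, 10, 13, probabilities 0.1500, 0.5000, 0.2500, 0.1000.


E[X] = 43*0.1500 + 9*0.5000 + 10*0.2500 + 13*0.1000
= 6.4500 + 4.5000 + 2.5000 + 1.3000
= 14.7500

E[X] = 14.7500


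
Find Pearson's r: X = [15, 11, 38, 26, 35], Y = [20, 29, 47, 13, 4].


Mean X = 25.0000, Mean Y = 22.6000
SD X = 10.639549, SD Y = 14.705101
Cov = 11.600000
r = 11.600000/(10.639549*14.705101) = 0.0741

r = 0.0741


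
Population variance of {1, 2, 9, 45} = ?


Mean = 14.2500
Squared deviations: 175.5625, 150.0625, 27.5625, 945.5625
Sum = 1298.7500
Variance = 1298.7500/4 = 324.6875

Variance = 324.6875


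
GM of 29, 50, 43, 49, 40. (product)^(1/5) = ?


Product = 29 × 50 × 43 × 49 × 40 = 122206000
GM = 122206000^(1/5) = 41.4399

GM = 41.4399


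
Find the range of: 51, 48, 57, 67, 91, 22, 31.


Max = 91, Min = 22
Range = 91 - 22 = 69

Range = 69


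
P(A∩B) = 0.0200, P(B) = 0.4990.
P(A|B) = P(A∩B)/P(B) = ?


P(A|B) = 0.0200/0.4990 = 0.0401

P(A|B) = 0.0401


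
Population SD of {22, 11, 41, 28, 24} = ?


Mean = 25.2000
Variance = 94.1600
SD = sqrt(94.1600) = 9.7036

SD = 9.7036


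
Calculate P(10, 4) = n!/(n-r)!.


P(10,4) = 10!/6!
= 3628800/720
= 5040

P(10,4) = 5040


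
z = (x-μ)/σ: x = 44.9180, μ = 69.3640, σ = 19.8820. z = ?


z = (44.9180 - 69.3640)/19.8820
= -24.4460/19.8820
= -1.2296

z = -1.2296


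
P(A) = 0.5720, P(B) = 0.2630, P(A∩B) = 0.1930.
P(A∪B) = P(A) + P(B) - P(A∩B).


P(A∪B) = 0.5720 + 0.2630 - 0.1930
= 0.8350 - 0.1930
= 0.6420

P(A∪B) = 0.6420


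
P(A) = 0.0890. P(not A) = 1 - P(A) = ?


P(not A) = 1 - 0.0890 = 0.9110

P(not A) = 0.9110


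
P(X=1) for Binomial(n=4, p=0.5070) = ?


C(4,1) = 4
p^1 = 0.507000
(1-p)^3 = 0.119823
P = 4 * 0.507000 * 0.119823 = 0.2430

P(X=1) = 0.2430


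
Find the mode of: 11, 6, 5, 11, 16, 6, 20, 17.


Frequencies: 5:1, 6:2, 11:2, 16:1, 17:1, 20:1
Max frequency = 2
Mode = 6, 11

Mode = 6, 11


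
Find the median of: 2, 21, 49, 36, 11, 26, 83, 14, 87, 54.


Sorted: 2, 11, 14, 21, 26, 36, 49, 54, 83, 87
n = 10 (even)
Middle values: 26 and 36
Median = (26+36)/2 = 31.0000

Median = 31.0000


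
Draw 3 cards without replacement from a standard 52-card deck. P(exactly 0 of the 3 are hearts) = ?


Hypergeometric: P(X=0) = C(13,0)·C(39,3) / C(52,3)
= 1 × 9139 / 22100
= 9139/22100 = 0.4135

P = 0.4135


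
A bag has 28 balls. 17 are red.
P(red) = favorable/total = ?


P = 17/28 = 0.6071

P = 0.6071


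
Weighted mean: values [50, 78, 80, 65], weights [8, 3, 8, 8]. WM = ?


Numerator = 50*8 + 78*3 + 80*8 + 65*8 = 1794
Denominator = 8 + 3 + 8 + 8 = 27
WM = 1794/27 = 66.4444

WM = 66.4444


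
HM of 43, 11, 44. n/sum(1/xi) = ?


Sum of reciprocals = 1/43 + 1/11 + 1/44 = 0.136892
HM = 3/0.136892 = 21.9151

HM = 21.9151


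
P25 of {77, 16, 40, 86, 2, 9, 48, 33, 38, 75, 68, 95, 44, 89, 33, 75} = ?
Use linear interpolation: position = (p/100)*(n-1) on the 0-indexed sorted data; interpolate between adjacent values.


Sorted: 2, 9, 16, 33, 33, 38, 40, 44, 48, 68, 75, 75, 77, 86, 89, 95
n = 16
Index = 25/100 * 15 = 3.7500
Lower = data[3] = 33, Upper = data[4] = 33
P25 = 33 + 0.7500*(0) = 33.0000

P25 = 33.0000


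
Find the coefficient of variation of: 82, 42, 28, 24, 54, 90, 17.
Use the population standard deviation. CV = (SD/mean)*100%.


Mean = 48.1429
SD = 26.5353
CV = (26.5353/48.1429)*100 = 55.1178%

CV = 55.1178%


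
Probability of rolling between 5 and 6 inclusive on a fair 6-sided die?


Favorable outcomes (5 ≤ roll ≤ 6): 2
Total outcomes = 6
P = 2/6 = 0.3333

P = 0.3333


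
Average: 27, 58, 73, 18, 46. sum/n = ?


Sum = 27 + 58 + 73 + 18 + 46 = 222
n = 5
Mean = 222/5 = 44.4000

Mean = 44.4000


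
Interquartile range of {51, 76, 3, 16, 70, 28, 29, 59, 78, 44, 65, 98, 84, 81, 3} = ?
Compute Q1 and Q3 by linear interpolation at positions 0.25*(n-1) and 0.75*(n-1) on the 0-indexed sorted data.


Sorted: 3, 3, 16, 28, 29, 44, 51, 59, 65, 70, 76, 78, 81, 84, 98
Q1 (25th %ile) = 28.5000
Q3 (75th %ile) = 77.0000
IQR = 77.0000 - 28.5000 = 48.5000

IQR = 48.5000


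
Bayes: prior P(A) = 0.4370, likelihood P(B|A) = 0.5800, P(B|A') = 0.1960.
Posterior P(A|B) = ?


P(B) = P(B|A)*P(A) + P(B|A')*P(A')
= 0.5800*0.4370 + 0.1960*0.5630
= 0.253460 + 0.110348 = 0.363808
P(A|B) = 0.253460/0.363808 = 0.6967

P(A|B) = 0.6967


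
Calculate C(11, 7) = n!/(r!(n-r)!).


C(11,7) = 11!/(7! × 4!)
= 39916800/(5040 × 24)
= 330

C(11,7) = 330


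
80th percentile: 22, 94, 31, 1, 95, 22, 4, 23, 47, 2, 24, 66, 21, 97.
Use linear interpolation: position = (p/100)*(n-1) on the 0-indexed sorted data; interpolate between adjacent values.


Sorted: 1, 2, 4, 21, 22, 22, 23, 24, 31, 47, 66, 94, 95, 97
n = 14
Index = 80/100 * 13 = 10.4000
Lower = data[10] = 66, Upper = data[11] = 94
P80 = 66 + 0.4000*(28) = 77.2000

P80 = 77.2000


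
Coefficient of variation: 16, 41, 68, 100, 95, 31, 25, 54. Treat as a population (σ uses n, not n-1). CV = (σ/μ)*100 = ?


Mean = 53.7500
SD = 29.5286
CV = (29.5286/53.7500)*100 = 54.9369%

CV = 54.9369%


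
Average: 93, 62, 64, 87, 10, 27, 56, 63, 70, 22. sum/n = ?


Sum = 93 + 62 + 64 + 87 + 10 + 27 + 56 + 63 + 70 + 22 = 554
n = 10
Mean = 554/10 = 55.4000

Mean = 55.4000


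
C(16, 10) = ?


C(16,10) = 16!/(10! × 6!)
= 20922789888000/(3628800 × 720)
= 8008

C(16,10) = 8008


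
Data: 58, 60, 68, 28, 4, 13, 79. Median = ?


Sorted: 4, 13, 28, 58, 60, 68, 79
n = 7 (odd)
Middle value = 58

Median = 58


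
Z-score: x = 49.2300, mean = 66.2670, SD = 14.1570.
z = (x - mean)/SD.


z = (49.2300 - 66.2670)/14.1570
= -17.0370/14.1570
= -1.2034

z = -1.2034


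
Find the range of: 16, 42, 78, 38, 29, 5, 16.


Max = 78, Min = 5
Range = 78 - 5 = 73

Range = 73


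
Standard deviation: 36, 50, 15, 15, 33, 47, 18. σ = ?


Mean = 30.5714
Variance = 189.3878
SD = sqrt(189.3878) = 13.7618

SD = 13.7618


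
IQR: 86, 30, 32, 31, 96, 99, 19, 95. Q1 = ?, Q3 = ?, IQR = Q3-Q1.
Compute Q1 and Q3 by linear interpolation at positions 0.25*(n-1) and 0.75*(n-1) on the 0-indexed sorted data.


Sorted: 19, 30, 31, 32, 86, 95, 96, 99
Q1 (25th %ile) = 30.7500
Q3 (75th %ile) = 95.2500
IQR = 95.2500 - 30.7500 = 64.5000

IQR = 64.5000


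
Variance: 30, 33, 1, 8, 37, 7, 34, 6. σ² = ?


Mean = 19.5000
Squared deviations: 110.2500, 182.2500, 342.2500, 132.2500, 306.2500, 156.2500, 210.2500, 182.2500
Sum = 1622.0000
Variance = 1622.0000/8 = 202.7500

Variance = 202.7500


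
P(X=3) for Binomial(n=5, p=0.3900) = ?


C(5,3) = 10
p^3 = 0.059319
(1-p)^2 = 0.372100
P = 10 * 0.059319 * 0.372100 = 0.2207

P(X=3) = 0.2207


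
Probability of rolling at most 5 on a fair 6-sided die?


Favorable outcomes (roll ≤ 5): 5
Total outcomes = 6
P = 5/6 = 0.8333

P = 0.8333


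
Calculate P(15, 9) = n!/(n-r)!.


P(15,9) = 15!/6!
= 1307674368000/720
= 1816214400

P(15,9) = 1816214400


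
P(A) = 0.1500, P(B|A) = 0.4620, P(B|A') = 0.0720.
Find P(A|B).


P(B) = P(B|A)*P(A) + P(B|A')*P(A')
= 0.4620*0.1500 + 0.0720*0.8500
= 0.069300 + 0.061200 = 0.130500
P(A|B) = 0.069300/0.130500 = 0.5310

P(A|B) = 0.5310


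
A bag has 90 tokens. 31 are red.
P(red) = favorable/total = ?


P = 31/90 = 0.3444

P = 0.3444


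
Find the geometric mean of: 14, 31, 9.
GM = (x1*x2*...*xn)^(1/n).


Product = 14 × 31 × 9 = 3906
GM = 3906^(1/3) = 15.7487

GM = 15.7487


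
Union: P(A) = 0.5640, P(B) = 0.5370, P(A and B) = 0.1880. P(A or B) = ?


P(A∪B) = 0.5640 + 0.5370 - 0.1880
= 1.1010 - 0.1880
= 0.9130

P(A∪B) = 0.9130


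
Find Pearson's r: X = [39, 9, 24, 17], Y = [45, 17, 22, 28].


Mean X = 22.2500, Mean Y = 28.0000
SD X = 11.031206, SD Y = 10.559356
Cov = 105.000000
r = 105.000000/(11.031206*10.559356) = 0.9014

r = 0.9014


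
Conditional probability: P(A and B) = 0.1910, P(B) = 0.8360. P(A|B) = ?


P(A|B) = 0.1910/0.8360 = 0.2285

P(A|B) = 0.2285


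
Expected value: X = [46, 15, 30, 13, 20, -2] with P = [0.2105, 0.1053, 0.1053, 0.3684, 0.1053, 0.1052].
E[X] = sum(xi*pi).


E[X] = 46*0.2105 + 15*0.1053 + 30*0.1053 + 13*0.3684 + 20*0.1053 - 2*0.1052
= 9.6830 + 1.5795 + 3.1590 + 4.7892 + 2.1060 - 0.2104
= 21.1063

E[X] = 21.1063


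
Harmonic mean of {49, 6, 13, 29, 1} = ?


Sum of reciprocals = 1/49 + 1/6 + 1/13 + 1/29 + 1/1 = 1.298481
HM = 5/1.298481 = 3.8507

HM = 3.8507


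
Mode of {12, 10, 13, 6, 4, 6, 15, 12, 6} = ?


Frequencies: 4:1, 6:3, 10:1, 12:2, 13:1, 15:1
Max frequency = 3
Mode = 6

Mode = 6


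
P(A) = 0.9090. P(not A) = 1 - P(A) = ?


P(not A) = 1 - 0.9090 = 0.0910

P(not A) = 0.0910


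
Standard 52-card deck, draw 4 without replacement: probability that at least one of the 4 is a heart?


P(at least one) = 1 - P(none)
P(none) = (39/52) × (38/51) × (37/50) × (36/49) = 0.303818
P(at least one) = 1 - 0.303818 = 0.6962

P = 0.6962


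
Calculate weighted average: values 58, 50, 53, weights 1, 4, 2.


Numerator = 58*1 + 50*4 + 53*2 = 364
Denominator = 1 + 4 + 2 = 7
WM = 364/7 = 52.0000

WM = 52.0000


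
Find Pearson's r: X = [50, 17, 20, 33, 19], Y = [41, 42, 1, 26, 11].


Mean X = 27.8000, Mean Y = 24.2000
SD X = 12.448293, SD Y = 16.216041
Cov = 97.440000
r = 97.440000/(12.448293*16.216041) = 0.4827

r = 0.4827


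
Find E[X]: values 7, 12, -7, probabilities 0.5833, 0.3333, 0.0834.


E[X] = 7*0.5833 + 12*0.3333 - 7*0.0834
= 4.0831 + 3.9996 - 0.5838
= 7.4989

E[X] = 7.4989


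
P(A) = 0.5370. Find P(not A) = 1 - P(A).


P(not A) = 1 - 0.5370 = 0.4630

P(not A) = 0.4630


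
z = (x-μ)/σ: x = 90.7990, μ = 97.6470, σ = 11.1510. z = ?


z = (90.7990 - 97.6470)/11.1510
= -6.8480/11.1510
= -0.6141

z = -0.6141


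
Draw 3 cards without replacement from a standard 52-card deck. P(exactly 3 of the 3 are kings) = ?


Hypergeometric: P(X=3) = C(4,3)·C(48,0) / C(52,3)
= 4 × 1 / 22100
= 4/22100 = 0.0002

P = 0.0002


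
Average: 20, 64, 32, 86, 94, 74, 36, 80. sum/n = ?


Sum = 20 + 64 + 32 + 86 + 94 + 74 + 36 + 80 = 486
n = 8
Mean = 486/8 = 60.7500

Mean = 60.7500


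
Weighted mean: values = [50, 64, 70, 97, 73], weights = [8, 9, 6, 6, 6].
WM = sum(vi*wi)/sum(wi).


Numerator = 50*8 + 64*9 + 70*6 + 97*6 + 73*6 = 2416
Denominator = 8 + 9 + 6 + 6 + 6 = 35
WM = 2416/35 = 69.0286

WM = 69.0286


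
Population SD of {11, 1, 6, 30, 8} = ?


Mean = 11.2000
Variance = 98.9600
SD = sqrt(98.9600) = 9.9479

SD = 9.9479


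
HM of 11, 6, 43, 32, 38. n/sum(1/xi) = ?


Sum of reciprocals = 1/11 + 1/6 + 1/43 + 1/32 + 1/38 = 0.338397
HM = 5/0.338397 = 14.7755

HM = 14.7755


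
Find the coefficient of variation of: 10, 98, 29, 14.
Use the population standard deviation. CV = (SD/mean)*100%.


Mean = 37.7500
SD = 35.4991
CV = (35.4991/37.7500)*100 = 94.0374%

CV = 94.0374%


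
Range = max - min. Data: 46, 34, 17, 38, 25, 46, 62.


Max = 62, Min = 17
Range = 62 - 17 = 45

Range = 45


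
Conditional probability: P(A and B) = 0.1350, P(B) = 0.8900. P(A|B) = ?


P(A|B) = 0.1350/0.8900 = 0.1517

P(A|B) = 0.1517


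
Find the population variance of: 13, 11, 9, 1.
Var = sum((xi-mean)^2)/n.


Mean = 8.5000
Squared deviations: 20.2500, 6.2500, 0.2500, 56.2500
Sum = 83.0000
Variance = 83.0000/4 = 20.7500

Variance = 20.7500


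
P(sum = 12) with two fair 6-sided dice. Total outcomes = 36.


Total outcomes = 6×6 = 36
Favorable (sum = 12): 1
P = 1/36 = 0.0278

P = 0.0278


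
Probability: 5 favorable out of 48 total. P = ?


P = 5/48 = 0.1042

P = 0.1042


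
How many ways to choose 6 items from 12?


C(12,6) = 12!/(6! × 6!)
= 479001600/(720 × 720)
= 924

C(12,6) = 924


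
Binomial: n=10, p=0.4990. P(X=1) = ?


C(10,1) = 10
p^1 = 0.499000
(1-p)^9 = 0.001989
P = 10 * 0.499000 * 0.001989 = 0.0099

P(X=1) = 0.0099


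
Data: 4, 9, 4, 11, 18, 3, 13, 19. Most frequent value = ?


Frequencies: 3:1, 4:2, 9:1, 11:1, 13:1, 18:1, 19:1
Max frequency = 2
Mode = 4

Mode = 4


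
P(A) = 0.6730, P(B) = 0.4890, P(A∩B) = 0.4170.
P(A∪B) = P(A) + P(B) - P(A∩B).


P(A∪B) = 0.6730 + 0.4890 - 0.4170
= 1.1620 - 0.4170
= 0.7450

P(A∪B) = 0.7450


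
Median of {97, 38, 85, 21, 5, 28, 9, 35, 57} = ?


Sorted: 5, 9, 21, 28, 35, 38, 57, 85, 97
n = 9 (odd)
Middle value = 35

Median = 35


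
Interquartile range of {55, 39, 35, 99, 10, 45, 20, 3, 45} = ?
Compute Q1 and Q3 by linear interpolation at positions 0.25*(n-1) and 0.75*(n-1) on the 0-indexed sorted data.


Sorted: 3, 10, 20, 35, 39, 45, 45, 55, 99
Q1 (25th %ile) = 20.0000
Q3 (75th %ile) = 45.0000
IQR = 45.0000 - 20.0000 = 25.0000

IQR = 25.0000


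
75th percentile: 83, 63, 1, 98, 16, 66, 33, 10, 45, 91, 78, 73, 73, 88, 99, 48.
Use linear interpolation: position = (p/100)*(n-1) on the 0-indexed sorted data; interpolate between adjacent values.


Sorted: 1, 10, 16, 33, 45, 48, 63, 66, 73, 73, 78, 83, 88, 91, 98, 99
n = 16
Index = 75/100 * 15 = 11.2500
Lower = data[11] = 83, Upper = data[12] = 88
P75 = 83 + 0.2500*(5) = 84.2500

P75 = 84.2500


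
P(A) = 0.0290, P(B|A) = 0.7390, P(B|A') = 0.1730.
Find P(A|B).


P(B) = P(B|A)*P(A) + P(B|A')*P(A')
= 0.7390*0.0290 + 0.1730*0.9710
= 0.021431 + 0.167983 = 0.189414
P(A|B) = 0.021431/0.189414 = 0.1131

P(A|B) = 0.1131


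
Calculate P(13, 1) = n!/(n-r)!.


P(13,1) = 13!/12!
= 6227020800/479001600
= 13

P(13,1) = 13


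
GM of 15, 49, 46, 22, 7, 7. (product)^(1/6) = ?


Product = 15 × 49 × 46 × 22 × 7 × 7 = 36447180
GM = 36447180^(1/6) = 18.2086

GM = 18.2086


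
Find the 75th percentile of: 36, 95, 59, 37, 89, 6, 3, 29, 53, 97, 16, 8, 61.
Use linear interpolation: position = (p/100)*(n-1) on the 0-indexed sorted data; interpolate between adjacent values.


Sorted: 3, 6, 8, 16, 29, 36, 37, 53, 59, 61, 89, 95, 97
n = 13
Index = 75/100 * 12 = 9.0000
Lower = data[9] = 61, Upper = data[10] = 89
P75 = 61 + 0*(28) = 61.0000

P75 = 61.0000


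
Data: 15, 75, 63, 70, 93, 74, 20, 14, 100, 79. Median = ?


Sorted: 14, 15, 20, 63, 70, 74, 75, 79, 93, 100
n = 10 (even)
Middle values: 70 and 74
Median = (70+74)/2 = 72.0000

Median = 72.0000


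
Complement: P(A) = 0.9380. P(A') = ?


P(not A) = 1 - 0.9380 = 0.0620

P(not A) = 0.0620


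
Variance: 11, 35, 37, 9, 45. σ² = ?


Mean = 27.4000
Squared deviations: 268.9600, 57.7600, 92.1600, 338.5600, 309.7600
Sum = 1067.2000
Variance = 1067.2000/5 = 213.4400

Variance = 213.4400


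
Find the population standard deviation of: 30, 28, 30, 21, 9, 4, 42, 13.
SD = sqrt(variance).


Mean = 22.1250
Variance = 142.3594
SD = sqrt(142.3594) = 11.9314

SD = 11.9314


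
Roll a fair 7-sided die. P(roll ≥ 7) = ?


Favorable outcomes (roll ≥ 7): 1
Total outcomes = 7
P = 1/7 = 0.1429

P = 0.1429


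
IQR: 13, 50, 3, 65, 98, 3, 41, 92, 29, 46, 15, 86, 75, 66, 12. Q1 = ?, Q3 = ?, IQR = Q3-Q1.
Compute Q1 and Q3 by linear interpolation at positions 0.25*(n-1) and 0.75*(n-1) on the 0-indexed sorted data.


Sorted: 3, 3, 12, 13, 15, 29, 41, 46, 50, 65, 66, 75, 86, 92, 98
Q1 (25th %ile) = 14.0000
Q3 (75th %ile) = 70.5000
IQR = 70.5000 - 14.0000 = 56.5000

IQR = 56.5000


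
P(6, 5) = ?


P(6,5) = 6!/1!
= 720/1
= 720

P(6,5) = 720


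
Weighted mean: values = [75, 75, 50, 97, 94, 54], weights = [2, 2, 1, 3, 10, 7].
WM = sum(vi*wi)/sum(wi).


Numerator = 75*2 + 75*2 + 50*1 + 97*3 + 94*10 + 54*7 = 1959
Denominator = 2 + 2 + 1 + 3 + 10 + 7 = 25
WM = 1959/25 = 78.3600

WM = 78.3600


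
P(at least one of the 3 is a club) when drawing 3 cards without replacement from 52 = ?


P(at least one) = 1 - P(none)
P(none) = (39/52) × (38/51) × (37/50) = 0.413529
P(at least one) = 1 - 0.413529 = 0.5865

P = 0.5865


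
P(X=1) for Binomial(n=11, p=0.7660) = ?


C(11,1) = 11
p^1 = 0.766000
(1-p)^10 = 4.922192e-07
P = 11 * 0.766000 * 4.922192e-07 = 4.1474e-06

P(X=1) = 4.1474e-06


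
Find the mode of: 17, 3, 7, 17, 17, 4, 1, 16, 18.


Frequencies: 1:1, 3:1, 4:1, 7:1, 16:1, 17:3, 18:1
Max frequency = 3
Mode = 17

Mode = 17


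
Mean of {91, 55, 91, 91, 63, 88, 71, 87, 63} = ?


Sum = 91 + 55 + 91 + 91 + 63 + 88 + 71 + 87 + 63 = 700
n = 9
Mean = 700/9 = 77.7778

Mean = 77.7778


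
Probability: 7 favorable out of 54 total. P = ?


P = 7/54 = 0.1296

P = 0.1296


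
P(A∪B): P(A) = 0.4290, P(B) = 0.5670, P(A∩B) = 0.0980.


P(A∪B) = 0.4290 + 0.5670 - 0.0980
= 0.9960 - 0.0980
= 0.8980

P(A∪B) = 0.8980


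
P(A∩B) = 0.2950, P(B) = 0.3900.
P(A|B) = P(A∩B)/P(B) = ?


P(A|B) = 0.2950/0.3900 = 0.7564

P(A|B) = 0.7564


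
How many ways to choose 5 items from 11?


C(11,5) = 11!/(5! × 6!)
= 39916800/(120 × 720)
= 462

C(11,5) = 462


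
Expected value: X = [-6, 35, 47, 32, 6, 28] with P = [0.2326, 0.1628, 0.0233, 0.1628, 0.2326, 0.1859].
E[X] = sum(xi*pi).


E[X] = -6*0.2326 + 35*0.1628 + 47*0.0233 + 32*0.1628 + 6*0.2326 + 28*0.1859
= -1.3956 + 5.6980 + 1.0951 + 5.2096 + 1.3956 + 5.2052
= 17.2079

E[X] = 17.2079


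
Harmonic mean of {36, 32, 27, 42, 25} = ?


Sum of reciprocals = 1/36 + 1/32 + 1/27 + 1/42 + 1/25 = 0.159874
HM = 5/0.159874 = 31.2746

HM = 31.2746


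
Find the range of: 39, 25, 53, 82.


Max = 82, Min = 25
Range = 82 - 25 = 57

Range = 57


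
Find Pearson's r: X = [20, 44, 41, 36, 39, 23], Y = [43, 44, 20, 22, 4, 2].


Mean X = 33.8333, Mean Y = 22.5000
SD X = 9.081422, SD Y = 16.590660
Cov = 7.083333
r = 7.083333/(9.081422*16.590660) = 0.0470

r = 0.0470


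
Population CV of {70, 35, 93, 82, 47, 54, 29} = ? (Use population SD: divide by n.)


Mean = 58.5714
SD = 22.1995
CV = (22.1995/58.5714)*100 = 37.9015%

CV = 37.9015%


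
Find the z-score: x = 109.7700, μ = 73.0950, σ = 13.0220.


z = (109.7700 - 73.0950)/13.0220
= 36.6750/13.0220
= 2.8164

z = 2.8164


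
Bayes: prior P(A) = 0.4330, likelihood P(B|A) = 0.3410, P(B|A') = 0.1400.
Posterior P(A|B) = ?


P(B) = P(B|A)*P(A) + P(B|A')*P(A')
= 0.3410*0.4330 + 0.1400*0.5670
= 0.147653 + 0.079380 = 0.227033
P(A|B) = 0.147653/0.227033 = 0.6504

P(A|B) = 0.6504


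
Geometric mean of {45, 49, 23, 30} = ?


Product = 45 × 49 × 23 × 30 = 1521450
GM = 1521450^(1/4) = 35.1208

GM = 35.1208


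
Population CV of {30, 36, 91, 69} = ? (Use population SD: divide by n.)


Mean = 56.5000
SD = 24.8445
CV = (24.8445/56.5000)*100 = 43.9726%

CV = 43.9726%


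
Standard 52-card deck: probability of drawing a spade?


13 spades in 52 cards
P = 13/52 = 0.2500

P = 0.2500


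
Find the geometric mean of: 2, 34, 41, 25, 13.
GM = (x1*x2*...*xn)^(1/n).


Product = 2 × 34 × 41 × 25 × 13 = 906100
GM = 906100^(1/5) = 15.5394

GM = 15.5394


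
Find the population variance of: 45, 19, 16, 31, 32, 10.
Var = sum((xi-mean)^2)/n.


Mean = 25.5000
Squared deviations: 380.2500, 42.2500, 90.2500, 30.2500, 42.2500, 240.2500
Sum = 825.5000
Variance = 825.5000/6 = 137.5833

Variance = 137.5833


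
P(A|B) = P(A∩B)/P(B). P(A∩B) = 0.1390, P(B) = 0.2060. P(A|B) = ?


P(A|B) = 0.1390/0.2060 = 0.6748

P(A|B) = 0.6748


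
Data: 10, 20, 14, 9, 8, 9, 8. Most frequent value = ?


Frequencies: 8:2, 9:2, 10:1, 14:1, 20:1
Max frequency = 2
Mode = 8, 9

Mode = 8, 9


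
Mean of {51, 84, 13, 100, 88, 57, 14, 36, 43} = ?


Sum = 51 + 84 + 13 + 100 + 88 + 57 + 14 + 36 + 43 = 486
n = 9
Mean = 486/9 = 54.0000

Mean = 54.0000


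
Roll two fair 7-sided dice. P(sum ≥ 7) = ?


Total outcomes = 7×7 = 49
Favorable (sum ≥ 7): 34
P = 34/49 = 0.6939

P = 0.6939


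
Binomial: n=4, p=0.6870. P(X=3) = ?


C(4,3) = 4
p^3 = 0.324243
(1-p)^1 = 0.313000
P = 4 * 0.324243 * 0.313000 = 0.4060

P(X=3) = 0.4060


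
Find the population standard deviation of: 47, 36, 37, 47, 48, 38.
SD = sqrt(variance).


Mean = 42.1667
Variance = 27.1389
SD = sqrt(27.1389) = 5.2095

SD = 5.2095


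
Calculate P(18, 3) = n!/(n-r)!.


P(18,3) = 18!/15!
= 6402373705728000/1307674368000
= 4896

P(18,3) = 4896


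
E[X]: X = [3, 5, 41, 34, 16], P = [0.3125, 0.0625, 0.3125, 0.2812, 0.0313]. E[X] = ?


E[X] = 3*0.3125 + 5*0.0625 + 41*0.3125 + 34*0.2812 + 16*0.0313
= 0.9375 + 0.3125 + 12.8125 + 9.5608 + 0.5008
= 24.1241

E[X] = 24.1241


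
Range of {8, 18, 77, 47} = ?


Max = 77, Min = 8
Range = 77 - 8 = 69

Range = 69


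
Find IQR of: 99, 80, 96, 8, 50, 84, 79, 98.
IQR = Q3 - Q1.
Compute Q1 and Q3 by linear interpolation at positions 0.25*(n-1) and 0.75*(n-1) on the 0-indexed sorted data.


Sorted: 8, 50, 79, 80, 84, 96, 98, 99
Q1 (25th %ile) = 71.7500
Q3 (75th %ile) = 96.5000
IQR = 96.5000 - 71.7500 = 24.7500

IQR = 24.7500


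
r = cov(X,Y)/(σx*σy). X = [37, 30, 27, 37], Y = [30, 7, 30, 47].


Mean X = 32.7500, Mean Y = 28.5000
SD X = 4.380354, SD Y = 14.221463
Cov = 33.875000
r = 33.875000/(4.380354*14.221463) = 0.5438

r = 0.5438


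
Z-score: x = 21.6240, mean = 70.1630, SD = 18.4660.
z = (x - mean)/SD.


z = (21.6240 - 70.1630)/18.4660
= -48.5390/18.4660
= -2.6286

z = -2.6286


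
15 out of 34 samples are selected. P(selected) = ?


P = 15/34 = 0.4412

P = 0.4412


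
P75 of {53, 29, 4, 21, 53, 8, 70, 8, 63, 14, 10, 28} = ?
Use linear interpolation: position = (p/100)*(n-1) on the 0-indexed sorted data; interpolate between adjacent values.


Sorted: 4, 8, 8, 10, 14, 21, 28, 29, 53, 53, 63, 70
n = 12
Index = 75/100 * 11 = 8.2500
Lower = data[8] = 53, Upper = data[9] = 53
P75 = 53 + 0.2500*(0) = 53.0000

P75 = 53.0000


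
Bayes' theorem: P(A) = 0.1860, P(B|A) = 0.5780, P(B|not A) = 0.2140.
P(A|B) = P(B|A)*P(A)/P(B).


P(B) = P(B|A)*P(A) + P(B|A')*P(A')
= 0.5780*0.1860 + 0.2140*0.8140
= 0.107508 + 0.174196 = 0.281704
P(A|B) = 0.107508/0.281704 = 0.3816

P(A|B) = 0.3816


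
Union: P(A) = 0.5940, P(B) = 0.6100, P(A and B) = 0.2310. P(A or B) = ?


P(A∪B) = 0.5940 + 0.6100 - 0.2310
= 1.2040 - 0.2310
= 0.9730

P(A∪B) = 0.9730


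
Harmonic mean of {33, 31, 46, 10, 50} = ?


Sum of reciprocals = 1/33 + 1/31 + 1/46 + 1/10 + 1/50 = 0.204300
HM = 5/0.204300 = 24.4738

HM = 24.4738


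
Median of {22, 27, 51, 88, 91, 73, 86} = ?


Sorted: 22, 27, 51, 73, 86, 88, 91
n = 7 (odd)
Middle value = 73

Median = 73


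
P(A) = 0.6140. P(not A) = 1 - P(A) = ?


P(not A) = 1 - 0.6140 = 0.3860

P(not A) = 0.3860


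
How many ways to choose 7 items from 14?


C(14,7) = 14!/(7! × 7!)
= 87178291200/(5040 × 5040)
= 3432

C(14,7) = 3432


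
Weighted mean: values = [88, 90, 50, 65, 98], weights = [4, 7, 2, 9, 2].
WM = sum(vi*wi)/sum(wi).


Numerator = 88*4 + 90*7 + 50*2 + 65*9 + 98*2 = 1863
Denominator = 4 + 7 + 2 + 9 + 2 = 24
WM = 1863/24 = 77.6250

WM = 77.6250


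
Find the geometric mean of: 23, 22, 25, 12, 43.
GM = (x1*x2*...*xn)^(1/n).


Product = 23 × 22 × 25 × 12 × 43 = 6527400
GM = 6527400^(1/5) = 23.0647

GM = 23.0647


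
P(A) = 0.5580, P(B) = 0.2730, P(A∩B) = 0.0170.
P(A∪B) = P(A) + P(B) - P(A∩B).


P(A∪B) = 0.5580 + 0.2730 - 0.0170
= 0.8310 - 0.0170
= 0.8140

P(A∪B) = 0.8140


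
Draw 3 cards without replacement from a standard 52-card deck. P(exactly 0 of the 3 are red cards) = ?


Hypergeometric: P(X=0) = C(26,0)·C(26,3) / C(52,3)
= 1 × 2600 / 22100
= 2600/22100 = 0.1176

P = 0.1176


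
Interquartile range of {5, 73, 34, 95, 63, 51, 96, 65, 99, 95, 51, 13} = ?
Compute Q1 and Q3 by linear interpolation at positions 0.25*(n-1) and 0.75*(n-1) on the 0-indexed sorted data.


Sorted: 5, 13, 34, 51, 51, 63, 65, 73, 95, 95, 96, 99
Q1 (25th %ile) = 46.7500
Q3 (75th %ile) = 95.0000
IQR = 95.0000 - 46.7500 = 48.2500

IQR = 48.2500


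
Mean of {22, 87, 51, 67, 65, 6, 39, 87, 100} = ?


Sum = 22 + 87 + 51 + 67 + 65 + 6 + 39 + 87 + 100 = 524
n = 9
Mean = 524/9 = 58.2222

Mean = 58.2222


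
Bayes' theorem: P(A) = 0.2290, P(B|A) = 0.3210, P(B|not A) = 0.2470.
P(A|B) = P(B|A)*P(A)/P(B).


P(B) = P(B|A)*P(A) + P(B|A')*P(A')
= 0.3210*0.2290 + 0.2470*0.7710
= 0.073509 + 0.190437 = 0.263946
P(A|B) = 0.073509/0.263946 = 0.2785

P(A|B) = 0.2785


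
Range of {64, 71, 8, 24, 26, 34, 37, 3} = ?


Max = 71, Min = 3
Range = 71 - 3 = 68

Range = 68


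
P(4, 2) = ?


P(4,2) = 4!/2!
= 24/2
= 12

P(4,2) = 12


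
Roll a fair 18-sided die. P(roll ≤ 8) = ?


Favorable outcomes (roll ≤ 8): 8
Total outcomes = 18
P = 8/18 = 0.4444

P = 0.4444


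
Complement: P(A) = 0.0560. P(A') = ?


P(not A) = 1 - 0.0560 = 0.9440

P(not A) = 0.9440


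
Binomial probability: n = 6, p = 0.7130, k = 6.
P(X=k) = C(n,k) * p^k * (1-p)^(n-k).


C(6,6) = 1
p^6 = 0.131382
(1-p)^0 = 1.000000
P = 1 * 0.131382 * 1.000000 = 0.1314

P(X=6) = 0.1314


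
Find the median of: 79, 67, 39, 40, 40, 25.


Sorted: 25, 39, 40, 40, 67, 79
n = 6 (even)
Middle values: 40 and 40
Median = (40+40)/2 = 40.0000

Median = 40.0000


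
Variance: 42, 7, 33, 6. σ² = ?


Mean = 22.0000
Squared deviations: 400.0000, 225.0000, 121.0000, 256.0000
Sum = 1002.0000
Variance = 1002.0000/4 = 250.5000

Variance = 250.5000


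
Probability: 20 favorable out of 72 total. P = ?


P = 20/72 = 0.2778

P = 0.2778


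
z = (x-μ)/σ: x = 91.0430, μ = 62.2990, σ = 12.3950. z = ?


z = (91.0430 - 62.2990)/12.3950
= 28.7440/12.3950
= 2.3190

z = 2.3190


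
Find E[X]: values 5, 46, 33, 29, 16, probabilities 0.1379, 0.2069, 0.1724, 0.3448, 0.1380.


E[X] = 5*0.1379 + 46*0.2069 + 33*0.1724 + 29*0.3448 + 16*0.1380
= 0.6895 + 9.5174 + 5.6892 + 9.9992 + 2.2080
= 28.1033

E[X] = 28.1033


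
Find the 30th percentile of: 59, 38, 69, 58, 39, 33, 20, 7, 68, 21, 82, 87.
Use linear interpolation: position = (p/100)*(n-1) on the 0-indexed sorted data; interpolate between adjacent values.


Sorted: 7, 20, 21, 33, 38, 39, 58, 59, 68, 69, 82, 87
n = 12
Index = 30/100 * 11 = 3.3000
Lower = data[3] = 33, Upper = data[4] = 38
P30 = 33 + 0.3000*(5) = 34.5000

P30 = 34.5000


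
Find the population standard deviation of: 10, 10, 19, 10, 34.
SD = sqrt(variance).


Mean = 16.6000
Variance = 87.8400
SD = sqrt(87.8400) = 9.3723

SD = 9.3723


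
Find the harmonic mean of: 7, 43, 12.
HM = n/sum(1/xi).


Sum of reciprocals = 1/7 + 1/43 + 1/12 = 0.249446
HM = 3/0.249446 = 12.0266

HM = 12.0266


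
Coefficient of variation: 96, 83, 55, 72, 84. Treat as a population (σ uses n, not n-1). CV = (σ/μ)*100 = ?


Mean = 78.0000
SD = 13.7840
CV = (13.7840/78.0000)*100 = 17.6719%

CV = 17.6719%


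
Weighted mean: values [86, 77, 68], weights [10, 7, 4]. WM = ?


Numerator = 86*10 + 77*7 + 68*4 = 1671
Denominator = 10 + 7 + 4 = 21
WM = 1671/21 = 79.5714

WM = 79.5714


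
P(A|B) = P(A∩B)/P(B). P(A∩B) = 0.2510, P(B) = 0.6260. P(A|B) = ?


P(A|B) = 0.2510/0.6260 = 0.4010

P(A|B) = 0.4010


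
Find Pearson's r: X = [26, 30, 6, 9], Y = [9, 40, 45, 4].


Mean X = 17.7500, Mean Y = 24.5000
SD X = 10.401322, SD Y = 18.172782
Cov = 0.125000
r = 0.125000/(10.401322*18.172782) = 0.0007

r = 0.0007


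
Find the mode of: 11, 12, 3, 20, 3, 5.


Frequencies: 3:2, 5:1, 11:1, 12:1, 20:1
Max frequency = 2
Mode = 3

Mode = 3


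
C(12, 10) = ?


C(12,10) = 12!/(10! × 2!)
= 479001600/(3628800 × 2)
= 66

C(12,10) = 66


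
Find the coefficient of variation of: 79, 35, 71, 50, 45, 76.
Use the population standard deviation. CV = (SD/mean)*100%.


Mean = 59.3333
SD = 16.7597
CV = (16.7597/59.3333)*100 = 28.2468%

CV = 28.2468%


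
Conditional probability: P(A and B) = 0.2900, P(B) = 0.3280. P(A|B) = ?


P(A|B) = 0.2900/0.3280 = 0.8841

P(A|B) = 0.8841


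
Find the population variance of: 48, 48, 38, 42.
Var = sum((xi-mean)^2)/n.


Mean = 44.0000
Squared deviations: 16.0000, 16.0000, 36.0000, 4.0000
Sum = 72.0000
Variance = 72.0000/4 = 18.0000

Variance = 18.0000


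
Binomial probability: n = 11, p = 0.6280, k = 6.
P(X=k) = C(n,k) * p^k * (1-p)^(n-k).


C(11,6) = 462
p^6 = 0.061342
(1-p)^5 = 0.007124
P = 462 * 0.061342 * 0.007124 = 0.2019

P(X=6) = 0.2019


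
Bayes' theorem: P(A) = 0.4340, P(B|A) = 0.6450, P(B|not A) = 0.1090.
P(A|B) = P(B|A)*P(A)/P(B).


P(B) = P(B|A)*P(A) + P(B|A')*P(A')
= 0.6450*0.4340 + 0.1090*0.5660
= 0.279930 + 0.061694 = 0.341624
P(A|B) = 0.279930/0.341624 = 0.8194

P(A|B) = 0.8194
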